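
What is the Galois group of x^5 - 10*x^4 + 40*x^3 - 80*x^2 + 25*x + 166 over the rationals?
A_5, the alternating group on 5 letters

The polynomial f is an irreducible quintic over Q, so G = Gal(f/Q) is a transitive subgroup of S_5: one of C_5 (5T1, order 5), D_5 (5T2, order 10), F_20 (5T3, order 20), A_5 (5T4, order 60) or S_5 (5T5, order 120). The discriminant of f is 58564000000 = 242000^2, a perfect square, so G is contained in A_5. The transitive groups of degree 5 contained in A_5 are: C_5 (5T1, order 5), D_5 (5T2, order 10), A_5 (5T4, order 60). By Dedekind's theorem, for a prime p not dividing disc(f) the degrees of the irreducible factors of f mod p form the cycle type of an element of G. Factoring f modulo the 3 such primes p <= 13 (skipping 2, 5, 11, which divide the discriminant), each new pattern first appears at: mod 3: f = (x^5 + 2x^4 + x^3 + x^2 + x + 1), pattern 5; mod 13: f = (x + 4)(x + 6)(x^3 + 6x^2 + 8x + 8), pattern 3+1+1. No other pattern occurs in this range, so the set of observed cycle types is {5, 3+1+1}. Among the candidates above, the only group containing elements of all these cycle types is A_5 (5T4) — each of C_5 (5T1), D_5 (5T2) lacks at least one of them. Hence G = A_5 (5T4), of order 60.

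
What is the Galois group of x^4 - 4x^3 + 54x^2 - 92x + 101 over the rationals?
A_4, the alternating group on 4 letters

The polynomial is an irreducible quartic over Q and its discriminant is 4087812096 = 63936^2, a perfect square, so the Galois group is contained in A_4. The resolvent cubic y^3 - 54*y^2 - 36*y + 11736 is irreducible over Q. An irreducible resolvent with square discriminant gives A_4.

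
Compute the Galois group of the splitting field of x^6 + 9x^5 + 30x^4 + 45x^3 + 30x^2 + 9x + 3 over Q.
The polynomial f is an irreducible sextic over Q, so G = Gal(f/Q) is one of the 16 transitive subgroups 6T1, ..., 6T16 of S_6. The discriminant of f is -34992, which is not a perfect square, so G is not contained in A_6. The transitive groups of degree 6 not contained in A_6 are: C_6 (6T1, order 6), S_3 (6T2, order 6), D_6 (6T3, order 12), C_3 x S_3 (6T5, order 18), A_4 x C_2 (6T6, order 24), S_4 (6T8, order 24), S_3 x S_3 (6T9, order 36), S_4 x C_2 (6T11, order 48), (S_3 x S_3) : C_2 (6T13, order 72), PGL(2,5) (6T14, order 120), S_6 (6T16, order 720). By Dedekind's theorem, for a prime p not dividing disc(f) the degrees of the irreducible factors of f mod p form the cycle type of an element of G. Factoring f modulo the 23 such primes p <= 97 (skipping 2, 3, which divide the discriminant), each new pattern first appears at: mod 5: f = (x^2 + 2)(x^2 + x + 1)(x^2 + 3x + 4), pattern 2+2+2; mod 7: f = (x^3 + 5x + 5)(x^3 + 2x^2 + 4x + 2), pattern 3+3; mod 31: f = (x + 5)(x + 9)(x + 11)(x + 23)(x + 25)(x + 29), pattern 1+1+1+1+1+1. No other pattern occurs in this range, so the set of observed cycle types is {2+2+2, 3+3, 1+1+1+1+1+1}. The candidates containing elements of all these cycle types are C_6 (6T1) of order 6, S_3 (6T2) of order 6, D_6 (6T3) of order 12, C_3 x S_3 (6T5) of order 18, A_4 x C_2 (6T6) of order 24, S_4 (6T8) of order 24, S_3 x S_3 (6T9) of order 36, S_4 x C_2 (6T11) of order 48, (S_3 x S_3) : C_2 (6T13) of order 72, PGL(2,5) (6T14) of order 120, S_6 (6T16) of order 720; the others are excluded. The observed types are precisely the cycle types that occur in S_3 (6T2). Each of the other remaining candidates has further cycle types, and by the Chebotarev density theorem the matching factorization patterns would occur for a proportion of primes equal to their share of the group: C_6 (6T1) additionally contains elements of type 6 (2 of its 6 elements, about 33% of primes); D_6 (6T3) additionally contains elements of type 6, 2+2+1+1 (5 of its 12 elements, about 42% of primes); C_3 x S_3 (6T5) additionally contains elements of type 6, 3+1+1+1 (10 of its 18 elements, about 56% of primes); A_4 x C_2 (6T6) additionally contains elements of type 6, 2+2+1+1, 2+1+1+1+1 (14 of its 24 elements, about 58% of primes); S_4 (6T8) additionally contains elements of type 4+1+1, 2+2+1+1 (9 of its 24 elements, about 38% of primes); S_3 x S_3 (6T9) additionally contains elements of type 6, 3+1+1+1, 2+2+1+1 (25 of its 36 elements, about 69% of primes); S_4 x C_2 (6T11) additionally contains elements of type 6, 4+2, 4+1+1, 2+2+1+1, 2+1+1+1+1 (32 of its 48 elements, about 67% of primes); (S_3 x S_3) : C_2 (6T13) additionally contains elements of type 6, 4+2, 3+2+1, 3+1+1+1, 2+2+1+1, 2+1+1+1+1 (61 of its 72 elements, about 85% of primes); PGL(2,5) (6T14) additionally contains elements of type 6, 5+1, 4+1+1, 2+2+1+1 (89 of its 120 elements, about 74% of primes); S_6 (6T16) additionally contains elements of type 6, 5+1, 4+2, 4+1+1, 3+2+1, 3+1+1+1, 2+2+1+1, 2+1+1+1+1 (664 of its 720 elements, about 92% of primes). None of the 23 primes tested shows any such pattern (for each of these groups the chance of that is below 10^-4), which rules them out. Hence G = S_3 (6T2), of order 6.

S_3, S_3 acting on 6 points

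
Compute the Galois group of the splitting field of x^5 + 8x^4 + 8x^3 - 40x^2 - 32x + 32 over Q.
C_5 (also written C5)

The polynomial f is an irreducible quintic over Q, so G = Gal(f/Q) is a transitive subgroup of S_5: one of C_5 (5T1, order 5), D_5 (5T2, order 10), F_20 (5T3, order 20), A_5 (5T4, order 60) or S_5 (5T5, order 120). The discriminant of f is 15352201216 = 123904^2, a perfect square, so G is contained in A_5. The transitive groups of degree 5 contained in A_5 are: C_5 (5T1, order 5), D_5 (5T2, order 10), A_5 (5T4, order 60). By Dedekind's theorem, for a prime p not dividing disc(f) the degrees of the irreducible factors of f mod p form the cycle type of an element of G. Factoring f modulo the 14 such primes p <= 53 (skipping 2, 11, which divide the discriminant), each new pattern first appears at: mod 3: f = (x^5 + 2x^4 + 2x^3 + 2x^2 + x + 2), pattern 5; mod 23: f = (x + 1)(x + 7)(x + 10)(x + 14)(x + 22), pattern 1+1+1+1+1. No other pattern occurs in this range, so the set of observed cycle types is {5, 1+1+1+1+1}. The candidates containing elements of all these cycle types are C_5 (5T1) of order 5, D_5 (5T2) of order 10, A_5 (5T4) of order 60; the others are excluded. The observed types are precisely the cycle types that occur in C_5 (5T1). Each of the other remaining candidates has further cycle types, and by the Chebotarev density theorem the matching factorization patterns would occur for a proportion of primes equal to their share of the group: D_5 (5T2) additionally contains elements of type 2+2+1 (5 of its 10 elements, about 50% of primes); A_5 (5T4) additionally contains elements of type 3+1+1, 2+2+1 (35 of its 60 elements, about 58% of primes). None of the 14 primes tested shows any such pattern (for each of these groups the chance of that is below 10^-4), which rules them out. Hence G = C_5 (5T1), of order 5.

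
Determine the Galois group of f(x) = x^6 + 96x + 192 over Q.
The polynomial f is an irreducible sextic over Q, so G = Gal(f/Q) is one of the 16 transitive subgroups 6T1, ..., 6T16 of S_6. The discriminant of f is -9727331052552192, which is not a perfect square, so G is not contained in A_6. The transitive groups of degree 6 not contained in A_6 are: C_6 (6T1, order 6), S_3 (6T2, order 6), D_6 (6T3, order 12), C_3 x S_3 (6T5, order 18), A_4 x C_2 (6T6, order 24), S_4 (6T8, order 24), S_3 x S_3 (6T9, order 36), S_4 x C_2 (6T11, order 48), (S_3 x S_3) : C_2 (6T13, order 72), PGL(2,5) (6T14, order 120), S_6 (6T16, order 720). By Dedekind's theorem, for a prime p not dividing disc(f) the degrees of the irreducible factors of f mod p form the cycle type of an element of G. Factoring f modulo the 27 such primes p <= 127 (skipping 2, 3, 17, 43, which divide the discriminant), each new pattern first appears at: mod 5: f = (x^6 + x + 2), pattern 6; mod 7: f = (x + 5)(x^2 + 6x + 3)(x^3 + 3x^2 + 4x + 3), pattern 3+2+1; mod 11: f = (x^2 + 4x + 8)(x^4 + 7x^3 + 8x^2 + 2), pattern 4+2; mod 13: f = (x + 7)(x + 10)(x^2 + 2x + 12)(x^2 + 7x + 11), pattern 2+2+1+1; mod 61: f = (x + 4)(x + 8)(x + 20)(x + 42)(x^2 + 48x + 17), pattern 2+1+1+1+1; mod 97: f = (x + 1)(x + 20)(x + 24)(x^3 + 52x^2 + 46x + 78), pattern 3+1+1+1; mod 113: f = (x^2 + 8x + 40)(x^2 + 15x + 62)(x^2 + 90x + 81), pattern 2+2+2; mod 127: f = (x^3 + 49x^2 + 43x + 17)(x^3 + 78x^2 + 72x + 86), pattern 3+3. No other pattern occurs in this range, so the set of observed cycle types is {6, 3+2+1, 4+2, 2+2+1+1, 2+1+1+1+1, 3+1+1+1, 2+2+2, 3+3}. The candidates containing elements of all these cycle types are (S_3 x S_3) : C_2 (6T13) of order 72, S_6 (6T16) of order 720; the others are excluded. The observed types are precisely the cycle types that occur in (S_3 x S_3) : C_2 (6T13) (apart from the identity). Each of the other remaining candidates has further cycle types, and by the Chebotarev density theorem the matching factorization patterns would occur for a proportion of primes equal to their share of the group: S_6 (6T16) additionally contains elements of type 5+1, 4+1+1 (234 of its 720 elements, about 32% of primes). None of the 27 primes tested shows any such pattern (for each of these groups the chance of that is below 10^-4), which rules them out. Hence G = (S_3 x S_3) : C_2 (6T13), of order 72.

(S_3 x S_3) : C_2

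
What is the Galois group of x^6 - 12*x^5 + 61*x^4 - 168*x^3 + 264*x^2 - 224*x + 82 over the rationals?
The polynomial f is an irreducible sextic over Q, so G = Gal(f/Q) is one of the 16 transitive subgroups 6T1, ..., 6T16 of S_6. The discriminant of f is -1722368, which is not a perfect square, so G is not contained in A_6. The transitive groups of degree 6 not contained in A_6 are: C_6 (6T1, order 6), S_3 (6T2, order 6), D_6 (6T3, order 12), C_3 x S_3 (6T5, order 18), A_4 x C_2 (6T6, order 24), S_4 (6T8, order 24), S_3 x S_3 (6T9, order 36), S_4 x C_2 (6T11, order 48), (S_3 x S_3) : C_2 (6T13, order 72), PGL(2,5) (6T14, order 120), S_6 (6T16, order 720). By Dedekind's theorem, for a prime p not dividing disc(f) the degrees of the irreducible factors of f mod p form the cycle type of an element of G. Factoring f modulo the 29 such primes p <= 127 (skipping 2, 29, which divide the discriminant), each new pattern first appears at: mod 3: f = (x^3 + x^2 + 2)(x^3 + 2x^2 + 2x + 2), pattern 3+3; mod 5: f = (x^6 + 3x^5 + x^4 + 2x^3 + 4x^2 + x + 2), pattern 6; mod 7: f = (x + 1)(x + 2)(x^4 + 6x^3 + 6x^2 + 5x + 6), pattern 4+1+1; mod 17: f = (x + 3)(x + 10)(x^2 + 11x + 6)(x^2 + 15x + 15), pattern 2+2+1+1; mod 23: f = (x^2 + 6x + 21)(x^2 + 9x + 15)(x^2 + 19x + 8), pattern 2+2+2; mod 67: f = (x^2 + 63x + 18)(x^4 + 59x^3 + 11x^2 + 20x + 12), pattern 4+2; mod 127: f = (x + 38)(x + 58)(x + 65)(x + 85)(x^2 + 123x + 125), pattern 2+1+1+1+1. No other pattern occurs in this range, so the set of observed cycle types is {3+3, 6, 4+1+1, 2+2+1+1, 2+2+2, 4+2, 2+1+1+1+1}. The candidates containing elements of all these cycle types are S_4 x C_2 (6T11) of order 48, S_6 (6T16) of order 720; the others are excluded. The observed types are precisely the cycle types that occur in S_4 x C_2 (6T11) (apart from the identity). Each of the other remaining candidates has further cycle types, and by the Chebotarev density theorem the matching factorization patterns would occur for a proportion of primes equal to their share of the group: S_6 (6T16) additionally contains elements of type 5+1, 3+2+1, 3+1+1+1 (304 of its 720 elements, about 42% of primes). None of the 29 primes tested shows any such pattern (for each of these groups the chance of that is below 10^-4), which rules them out. Hence G = S_4 x C_2 (6T11), of order 48.

6T11: S_4 x C_2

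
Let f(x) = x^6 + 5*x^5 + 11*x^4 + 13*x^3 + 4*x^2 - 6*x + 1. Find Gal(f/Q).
The polynomial f is an irreducible sextic over Q, so G = Gal(f/Q) is one of the 16 transitive subgroups 6T1, ..., 6T16 of S_6. The discriminant of f is 525625 = 725^2, a perfect square, so G is contained in A_6. The transitive groups of degree 6 contained in A_6 are: A_4 (6T4, order 12), S_4 (6T7, order 24), (C_3 x C_3) : C_4 (6T10, order 36), PSL(2,5) (6T12, order 60), A_6 (6T15, order 360). By Dedekind's theorem, for a prime p not dividing disc(f) the degrees of the irreducible factors of f mod p form the cycle type of an element of G. Factoring f modulo the 19 such primes p <= 73 (skipping 5, 29, which divide the discriminant), each new pattern first appears at: mod 2: f = (x^2 + x + 1)(x^4 + x + 1), pattern 4+2; mod 11: f = (x^3 + 6x^2 + 3x + 10)(x^3 + 10x^2 + 3x + 10), pattern 3+3; mod 19: f = (x + 8)(x + 9)(x^2 + 9x + 7)(x^2 + 17x + 2), pattern 2+2+1+1; mod 61: f = (x + 20)(x + 27)(x + 34)(x^3 + 46x^2 + 3x + 60), pattern 3+1+1+1. No other pattern occurs in this range, so the set of observed cycle types is {4+2, 3+3, 2+2+1+1, 3+1+1+1}. The candidates containing elements of all these cycle types are (C_3 x C_3) : C_4 (6T10) of order 36, A_6 (6T15) of order 360; the others are excluded. The observed types are precisely the cycle types that occur in (C_3 x C_3) : C_4 (6T10) (apart from the identity). Each of the other remaining candidates has further cycle types, and by the Chebotarev density theorem the matching factorization patterns would occur for a proportion of primes equal to their share of the group: A_6 (6T15) additionally contains elements of type 5+1 (144 of its 360 elements, about 40% of primes). None of the 19 primes tested shows any such pattern (for each of these groups the chance of that is below 10^-4), which rules them out. Hence G = (C_3 x C_3) : C_4 (6T10), of order 36.

(C_3 x C_3) : C_4 (order 36)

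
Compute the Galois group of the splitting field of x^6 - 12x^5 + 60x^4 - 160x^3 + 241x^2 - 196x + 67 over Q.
S_4, S_4(6d), the S_4-action on 6 points inside A_6

The polynomial f is an irreducible sextic over Q, so G = Gal(f/Q) is one of the 16 transitive subgroups 6T1, ..., 6T16 of S_6. The discriminant of f is 61504 = 248^2, a perfect square, so G is contained in A_6. The transitive groups of degree 6 contained in A_6 are: A_4 (6T4, order 12), S_4 (6T7, order 24), (C_3 x C_3) : C_4 (6T10, order 36), PSL(2,5) (6T12, order 60), A_6 (6T15, order 360). By Dedekind's theorem, for a prime p not dividing disc(f) the degrees of the irreducible factors of f mod p form the cycle type of an element of G. Factoring f modulo the 79 such primes p <= 419 (skipping 2, 31, which divide the discriminant), each new pattern first appears at: mod 3: f = (x^2 + 2x + 2)(x^4 + x^3 + 2x^2 + 2x + 2), pattern 4+2; mod 5: f = (x^3 + x + 4)(x^3 + 3x^2 + 4x + 3), pattern 3+3; mod 11: f = (x + 1)(x + 6)(x^2 + 3)(x^2 + 3x + 8), pattern 2+2+1+1; mod 67: f = (x)(x + 1)(x + 9)(x + 54)(x + 62)(x + 63), pattern 1+1+1+1+1+1. No other pattern occurs in this range, so the set of observed cycle types is {4+2, 3+3, 2+2+1+1, 1+1+1+1+1+1}. The candidates containing elements of all these cycle types are S_4 (6T7) of order 24, (C_3 x C_3) : C_4 (6T10) of order 36, A_6 (6T15) of order 360; the others are excluded. The observed types are precisely the cycle types that occur in S_4 (6T7). Each of the other remaining candidates has further cycle types, and by the Chebotarev density theorem the matching factorization patterns would occur for a proportion of primes equal to their share of the group: (C_3 x C_3) : C_4 (6T10) additionally contains elements of type 3+1+1+1 (4 of its 36 elements, about 11% of primes); A_6 (6T15) additionally contains elements of type 5+1, 3+1+1+1 (184 of its 360 elements, about 51% of primes). None of the 79 primes tested shows any such pattern (for each of these groups the chance of that is below 10^-4), which rules them out. Hence G = S_4 (6T7), of order 24.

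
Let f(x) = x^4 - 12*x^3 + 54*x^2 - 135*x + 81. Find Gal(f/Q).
The polynomial is an irreducible quartic over Q and its discriminant is -150397803, which is not a perfect square, so the Galois group is not contained in A_4. The resolvent cubic y^3 - 54*y^2 + 1296*y - 12393 is irreducible over Q. An irreducible resolvent with non-square discriminant gives S_4.

S_4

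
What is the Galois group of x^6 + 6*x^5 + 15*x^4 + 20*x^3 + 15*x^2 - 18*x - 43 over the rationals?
A_6, the alternating group on 6 letters

The polynomial f is an irreducible sextic over Q, so G = Gal(f/Q) is one of the 16 transitive subgroups 6T1, ..., 6T16 of S_6. The discriminant of f is 746496000000 = 864000^2, a perfect square, so G is contained in A_6. The transitive groups of degree 6 contained in A_6 are: A_4 (6T4, order 12), S_4 (6T7, order 24), (C_3 x C_3) : C_4 (6T10, order 36), PSL(2,5) (6T12, order 60), A_6 (6T15, order 360). By Dedekind's theorem, for a prime p not dividing disc(f) the degrees of the irreducible factors of f mod p form the cycle type of an element of G. Factoring f modulo the 6 such primes p <= 23 (skipping 2, 3, 5, which divide the discriminant), each new pattern first appears at: mod 7: f = (x + 5)(x^5 + x^4 + 3x^3 + 5x^2 + 4x + 4), pattern 5+1; mod 23: f = (x + 3)(x + 12)(x + 17)(x^3 + 20x^2 + 4x + 15), pattern 3+1+1+1. No other pattern occurs in this range, so the set of observed cycle types is {5+1, 3+1+1+1}. Among the candidates above, the only group containing elements of all these cycle types is A_6 (6T15) — each of A_4 (6T4), S_4 (6T7), (C_3 x C_3) : C_4 (6T10), PSL(2,5) (6T12) lacks at least one of them. Hence G = A_6 (6T15), of order 360.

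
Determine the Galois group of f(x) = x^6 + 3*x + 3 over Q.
6T13: (S_3 x S_3) : C_2

The polynomial f is an irreducible sextic over Q, so G = Gal(f/Q) is one of the 16 transitive subgroups 6T1, ..., 6T16 of S_6. The discriminant of f is -9059283, which is not a perfect square, so G is not contained in A_6. The transitive groups of degree 6 not contained in A_6 are: C_6 (6T1, order 6), S_3 (6T2, order 6), D_6 (6T3, order 12), C_3 x S_3 (6T5, order 18), A_4 x C_2 (6T6, order 24), S_4 (6T8, order 24), S_3 x S_3 (6T9, order 36), S_4 x C_2 (6T11, order 48), (S_3 x S_3) : C_2 (6T13, order 72), PGL(2,5) (6T14, order 120), S_6 (6T16, order 720). By Dedekind's theorem, for a prime p not dividing disc(f) the degrees of the irreducible factors of f mod p form the cycle type of an element of G. Factoring f modulo the 28 such primes p <= 127 (skipping 3, 17, 43, which divide the discriminant), each new pattern first appears at: mod 2: f = (x^6 + x + 1), pattern 6; mod 7: f = (x + 6)(x^2 + 3x + 6)(x^3 + 5x^2 + x + 3), pattern 3+2+1; mod 11: f = (x^2 + 2x + 2)(x^4 + 9x^3 + 2x^2 + 7), pattern 4+2; mod 13: f = (x + 5)(x + 10)(x^2 + x + 3)(x^2 + 10x + 6), pattern 2+2+1+1; mod 61: f = (x + 2)(x + 4)(x + 10)(x + 21)(x^2 + 24x + 50), pattern 2+1+1+1+1; mod 97: f = (x + 10)(x + 12)(x + 49)(x^3 + 26x^2 + 60x + 34), pattern 3+1+1+1; mod 113: f = (x^2 + 4x + 10)(x^2 + 45x + 105)(x^2 + 64x + 72), pattern 2+2+2; mod 127: f = (x^3 + 39x^2 + 18x + 106)(x^3 + 88x^2 + 106x + 18), pattern 3+3. No other pattern occurs in this range, so the set of observed cycle types is {6, 3+2+1, 4+2, 2+2+1+1, 2+1+1+1+1, 3+1+1+1, 2+2+2, 3+3}. The candidates containing elements of all these cycle types are (S_3 x S_3) : C_2 (6T13) of order 72, S_6 (6T16) of order 720; the others are excluded. The observed types are precisely the cycle types that occur in (S_3 x S_3) : C_2 (6T13) (apart from the identity). Each of the other remaining candidates has further cycle types, and by the Chebotarev density theorem the matching factorization patterns would occur for a proportion of primes equal to their share of the group: S_6 (6T16) additionally contains elements of type 5+1, 4+1+1 (234 of its 720 elements, about 32% of primes). None of the 28 primes tested shows any such pattern (for each of these groups the chance of that is below 10^-4), which rules them out. Hence G = (S_3 x S_3) : C_2 (6T13), of order 72.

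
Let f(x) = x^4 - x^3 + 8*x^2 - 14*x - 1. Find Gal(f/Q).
The polynomial is an irreducible quartic over Q and its discriminant is -1270387, which is not a perfect square, so the Galois group is not contained in A_4. The resolvent cubic y^3 - 8*y^2 + 18*y - 227 is irreducible over Q. An irreducible resolvent with non-square discriminant gives S_4.

S_4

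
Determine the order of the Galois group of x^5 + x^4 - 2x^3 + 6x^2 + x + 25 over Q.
10

The degree of the splitting field over Q equals the order of the Galois group, so first determine the group. The polynomial f is an irreducible quintic over Q, so G = Gal(f/Q) is a transitive subgroup of S_5: one of C_5 (5T1, order 5), D_5 (5T2, order 10), F_20 (5T3, order 20), A_5 (5T4, order 60) or S_5 (5T5, order 120). The discriminant of f is 2316304384 = 48128^2, a perfect square, so G is contained in A_5. The transitive groups of degree 5 contained in A_5 are: C_5 (5T1, order 5), D_5 (5T2, order 10), A_5 (5T4, order 60). By Dedekind's theorem, for a prime p not dividing disc(f) the degrees of the irreducible factors of f mod p form the cycle type of an element of G. Factoring f modulo the 23 such primes p <= 97 (skipping 2, 47, which divide the discriminant), each new pattern first appears at: mod 3: f = (x^5 + x^4 + x^3 + x + 1), pattern 5; mod 5: f = (x)(x^2 + 2x + 3)(x^2 + 4x + 2), pattern 2+2+1; mod 83: f = (x + 13)(x + 26)(x + 64)(x + 66)(x + 81), pattern 1+1+1+1+1. No other pattern occurs in this range, so the set of observed cycle types is {5, 2+2+1, 1+1+1+1+1}. The candidates containing elements of all these cycle types are D_5 (5T2) of order 10, A_5 (5T4) of order 60; the others are excluded. The observed types are precisely the cycle types that occur in D_5 (5T2). Each of the other remaining candidates has further cycle types, and by the Chebotarev density theorem the matching factorization patterns would occur for a proportion of primes equal to their share of the group: A_5 (5T4) additionally contains elements of type 3+1+1 (20 of its 60 elements, about 33% of primes). None of the 23 primes tested shows any such pattern (for each of these groups the chance of that is below 10^-4), which rules them out. Hence G = D_5 (5T2), of order 10. The Galois group D_5 (5T2) has order 10, so the splitting field has degree 10 over Q.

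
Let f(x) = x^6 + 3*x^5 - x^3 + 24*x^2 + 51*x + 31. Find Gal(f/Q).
6T2: S_3

The polynomial f is an irreducible sextic over Q, so G = Gal(f/Q) is one of the 16 transitive subgroups 6T1, ..., 6T16 of S_6. The discriminant of f is -67744512, which is not a perfect square, so G is not contained in A_6. The transitive groups of degree 6 not contained in A_6 are: C_6 (6T1, order 6), S_3 (6T2, order 6), D_6 (6T3, order 12), C_3 x S_3 (6T5, order 18), A_4 x C_2 (6T6, order 24), S_4 (6T8, order 24), S_3 x S_3 (6T9, order 36), S_4 x C_2 (6T11, order 48), (S_3 x S_3) : C_2 (6T13, order 72), PGL(2,5) (6T14, order 120), S_6 (6T16, order 720). By Dedekind's theorem, for a prime p not dividing disc(f) the degrees of the irreducible factors of f mod p form the cycle type of an element of G. Factoring f modulo the 23 such primes p <= 101 (skipping 2, 3, 11, which divide the discriminant), each new pattern first appears at: mod 5: f = (x^2 + 2)(x^2 + x + 2)(x^2 + 2x + 4), pattern 2+2+2; mod 7: f = (x^3 + 4x^2 + 4x + 6)(x^3 + 6x^2 + 4), pattern 3+3; mod 31: f = (x)(x + 14)(x + 15)(x + 17)(x + 24)(x + 26), pattern 1+1+1+1+1+1. No other pattern occurs in this range, so the set of observed cycle types is {2+2+2, 3+3, 1+1+1+1+1+1}. The candidates containing elements of all these cycle types are C_6 (6T1) of order 6, S_3 (6T2) of order 6, D_6 (6T3) of order 12, C_3 x S_3 (6T5) of order 18, A_4 x C_2 (6T6) of order 24, S_4 (6T8) of order 24, S_3 x S_3 (6T9) of order 36, S_4 x C_2 (6T11) of order 48, (S_3 x S_3) : C_2 (6T13) of order 72, PGL(2,5) (6T14) of order 120, S_6 (6T16) of order 720; the others are excluded. The observed types are precisely the cycle types that occur in S_3 (6T2). Each of the other remaining candidates has further cycle types, and by the Chebotarev density theorem the matching factorization patterns would occur for a proportion of primes equal to their share of the group: C_6 (6T1) additionally contains elements of type 6 (2 of its 6 elements, about 33% of primes); D_6 (6T3) additionally contains elements of type 6, 2+2+1+1 (5 of its 12 elements, about 42% of primes); C_3 x S_3 (6T5) additionally contains elements of type 6, 3+1+1+1 (10 of its 18 elements, about 56% of primes); A_4 x C_2 (6T6) additionally contains elements of type 6, 2+2+1+1, 2+1+1+1+1 (14 of its 24 elements, about 58% of primes); S_4 (6T8) additionally contains elements of type 4+1+1, 2+2+1+1 (9 of its 24 elements, about 38% of primes); S_3 x S_3 (6T9) additionally contains elements of type 6, 3+1+1+1, 2+2+1+1 (25 of its 36 elements, about 69% of primes); S_4 x C_2 (6T11) additionally contains elements of type 6, 4+2, 4+1+1, 2+2+1+1, 2+1+1+1+1 (32 of its 48 elements, about 67% of primes); (S_3 x S_3) : C_2 (6T13) additionally contains elements of type 6, 4+2, 3+2+1, 3+1+1+1, 2+2+1+1, 2+1+1+1+1 (61 of its 72 elements, about 85% of primes); PGL(2,5) (6T14) additionally contains elements of type 6, 5+1, 4+1+1, 2+2+1+1 (89 of its 120 elements, about 74% of primes); S_6 (6T16) additionally contains elements of type 6, 5+1, 4+2, 4+1+1, 3+2+1, 3+1+1+1, 2+2+1+1, 2+1+1+1+1 (664 of its 720 elements, about 92% of primes). None of the 23 primes tested shows any such pattern (for each of these groups the chance of that is below 10^-4), which rules them out. Hence G = S_3 (6T2), of order 6.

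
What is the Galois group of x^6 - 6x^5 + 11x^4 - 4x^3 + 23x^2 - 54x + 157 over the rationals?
S_4, S_4(6c), the S_4-action on 6 points not in A_6

The polynomial f is an irreducible sextic over Q, so G = Gal(f/Q) is one of the 16 transitive subgroups 6T1, ..., 6T16 of S_6. The discriminant of f is -5497558138880000, which is not a perfect square, so G is not contained in A_6. The transitive groups of degree 6 not contained in A_6 are: C_6 (6T1, order 6), S_3 (6T2, order 6), D_6 (6T3, order 12), C_3 x S_3 (6T5, order 18), A_4 x C_2 (6T6, order 24), S_4 (6T8, order 24), S_3 x S_3 (6T9, order 36), S_4 x C_2 (6T11, order 48), (S_3 x S_3) : C_2 (6T13, order 72), PGL(2,5) (6T14, order 120), S_6 (6T16, order 720). By Dedekind's theorem, for a prime p not dividing disc(f) the degrees of the irreducible factors of f mod p form the cycle type of an element of G. Factoring f modulo the 22 such primes p <= 89 (skipping 2, 5, which divide the discriminant), each new pattern first appears at: mod 3: f = (x^3 + x^2 + x + 2)(x^3 + 2x^2 + 2x + 2), pattern 3+3; mod 7: f = (x^2 + 2)(x^2 + 3x + 6)(x^2 + 5x + 2), pattern 2+2+2; mod 13: f = (x + 4)(x + 7)(x^4 + 9x^3 + x^2 + 6x + 7), pattern 4+1+1; mod 43: f = (x + 18)(x + 23)(x^2 + 41x + 17)(x^2 + 41x + 41), pattern 2+2+1+1. No other pattern occurs in this range, so the set of observed cycle types is {3+3, 2+2+2, 4+1+1, 2+2+1+1}. The candidates containing elements of all these cycle types are S_4 (6T8) of order 24, S_4 x C_2 (6T11) of order 48, PGL(2,5) (6T14) of order 120, S_6 (6T16) of order 720; the others are excluded. The observed types are precisely the cycle types that occur in S_4 (6T8) (apart from the identity). Each of the other remaining candidates has further cycle types, and by the Chebotarev density theorem the matching factorization patterns would occur for a proportion of primes equal to their share of the group: S_4 x C_2 (6T11) additionally contains elements of type 6, 4+2, 2+1+1+1+1 (17 of its 48 elements, about 35% of primes); PGL(2,5) (6T14) additionally contains elements of type 6, 5+1 (44 of its 120 elements, about 37% of primes); S_6 (6T16) additionally contains elements of type 6, 5+1, 4+2, 3+2+1, 3+1+1+1, 2+1+1+1+1 (529 of its 720 elements, about 73% of primes). None of the 22 primes tested shows any such pattern (for each of these groups the chance of that is below 10^-4), which rules them out. Hence G = S_4 (6T8), of order 24.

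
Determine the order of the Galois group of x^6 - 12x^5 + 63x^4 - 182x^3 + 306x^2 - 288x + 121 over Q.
120

The degree of the splitting field over Q equals the order of the Galois group, so first determine the group. The polynomial f is an irreducible sextic over Q, so G = Gal(f/Q) is one of the 16 transitive subgroups 6T1, ..., 6T16 of S_6. The discriminant of f is -16003008, which is not a perfect square, so G is not contained in A_6. The transitive groups of degree 6 not contained in A_6 are: C_6 (6T1, order 6), S_3 (6T2, order 6), D_6 (6T3, order 12), C_3 x S_3 (6T5, order 18), A_4 x C_2 (6T6, order 24), S_4 (6T8, order 24), S_3 x S_3 (6T9, order 36), S_4 x C_2 (6T11, order 48), (S_3 x S_3) : C_2 (6T13, order 72), PGL(2,5) (6T14, order 120), S_6 (6T16, order 720). By Dedekind's theorem, for a prime p not dividing disc(f) the degrees of the irreducible factors of f mod p form the cycle type of an element of G. Factoring f modulo the 21 such primes p <= 89 (skipping 2, 3, 7, which divide the discriminant), each new pattern first appears at: mod 5: f = (x^6 + 3x^5 + 3x^4 + 3x^3 + x^2 + 2x + 1), pattern 6; mod 11: f = (x)(x^5 + 10x^4 + 8x^3 + 5x^2 + 9x + 9), pattern 5+1; mod 13: f = (x + 6)(x + 10)(x^4 + 11x^3 + 9x^2 + 2x + 7), pattern 4+1+1; mod 23: f = (x + 14)(x + 18)(x^2 + 11x + 14)(x^2 + 14x + 16), pattern 2+2+1+1; mod 43: f = (x^3 + 13x^2 + 20x + 27)(x^3 + 18x^2 + 24x + 22), pattern 3+3; mod 61: f = (x^2 + 10x + 35)(x^2 + 14x + 41)(x^2 + 25x + 40), pattern 2+2+2. No other pattern occurs in this range, so the set of observed cycle types is {6, 5+1, 4+1+1, 2+2+1+1, 3+3, 2+2+2}. The candidates containing elements of all these cycle types are PGL(2,5) (6T14) of order 120, S_6 (6T16) of order 720; the others are excluded. The observed types are precisely the cycle types that occur in PGL(2,5) (6T14) (apart from the identity). Each of the other remaining candidates has further cycle types, and by the Chebotarev density theorem the matching factorization patterns would occur for a proportion of primes equal to their share of the group: S_6 (6T16) additionally contains elements of type 4+2, 3+2+1, 3+1+1+1, 2+1+1+1+1 (265 of its 720 elements, about 37% of primes). None of the 21 primes tested shows any such pattern (for each of these groups the chance of that is below 10^-4), which rules them out. Hence G = PGL(2,5) (6T14), of order 120. The Galois group PGL(2,5) (6T14) has order 120, so the splitting field has degree 120 over Q.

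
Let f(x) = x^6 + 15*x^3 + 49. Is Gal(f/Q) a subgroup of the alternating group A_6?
No

The polynomial is irreducible of degree 6 over Q. Its discriminant is 42688773981, which is not a perfect square. A Galois group lies in the alternating group exactly when the discriminant is a square in Q, so the Galois group (S_3 x S_3) is not contained in A_6.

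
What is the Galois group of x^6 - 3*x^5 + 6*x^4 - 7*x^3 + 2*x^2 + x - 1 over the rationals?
6T8: S_4

The polynomial f is an irreducible sextic over Q, so G = Gal(f/Q) is one of the 16 transitive subgroups 6T1, ..., 6T16 of S_6. The discriminant of f is 810448, which is not a perfect square, so G is not contained in A_6. The transitive groups of degree 6 not contained in A_6 are: C_6 (6T1, order 6), S_3 (6T2, order 6), D_6 (6T3, order 12), C_3 x S_3 (6T5, order 18), A_4 x C_2 (6T6, order 24), S_4 (6T8, order 24), S_3 x S_3 (6T9, order 36), S_4 x C_2 (6T11, order 48), (S_3 x S_3) : C_2 (6T13, order 72), PGL(2,5) (6T14, order 120), S_6 (6T16, order 720). By Dedekind's theorem, for a prime p not dividing disc(f) the degrees of the irreducible factors of f mod p form the cycle type of an element of G. Factoring f modulo the 22 such primes p <= 89 (skipping 2, 37, which divide the discriminant), each new pattern first appears at: mod 3: f = (x^3 + x^2 + x + 2)(x^3 + 2x^2 + 1), pattern 3+3; mod 5: f = (x^2 + 3)(x^2 + 3x + 4)(x^2 + 4x + 2), pattern 2+2+2; mod 17: f = (x + 1)(x + 15)(x^4 + 15x^3 + 6x^2 + 12x + 9), pattern 4+1+1; mod 67: f = (x + 4)(x + 62)(x^2 + 66x + 40)(x^2 + 66x + 50), pattern 2+2+1+1. No other pattern occurs in this range, so the set of observed cycle types is {3+3, 2+2+2, 4+1+1, 2+2+1+1}. The candidates containing elements of all these cycle types are S_4 (6T8) of order 24, S_4 x C_2 (6T11) of order 48, PGL(2,5) (6T14) of order 120, S_6 (6T16) of order 720; the others are excluded. The observed types are precisely the cycle types that occur in S_4 (6T8) (apart from the identity). Each of the other remaining candidates has further cycle types, and by the Chebotarev density theorem the matching factorization patterns would occur for a proportion of primes equal to their share of the group: S_4 x C_2 (6T11) additionally contains elements of type 6, 4+2, 2+1+1+1+1 (17 of its 48 elements, about 35% of primes); PGL(2,5) (6T14) additionally contains elements of type 6, 5+1 (44 of its 120 elements, about 37% of primes); S_6 (6T16) additionally contains elements of type 6, 5+1, 4+2, 3+2+1, 3+1+1+1, 2+1+1+1+1 (529 of its 720 elements, about 73% of primes). None of the 22 primes tested shows any such pattern (for each of these groups the chance of that is below 10^-4), which rules them out. Hence G = S_4 (6T8), of order 24.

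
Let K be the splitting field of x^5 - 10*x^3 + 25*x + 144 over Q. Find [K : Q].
The degree of the splitting field over Q equals the order of the Galois group, so first determine the group. The polynomial f is an irreducible quintic over Q, so G = Gal(f/Q) is a transitive subgroup of S_5: one of C_5 (5T1, order 5), D_5 (5T2, order 10), F_20 (5T3, order 20), A_5 (5T4, order 60) or S_5 (5T5, order 120). The discriminant of f is 1327104000000 = 1152000^2, a perfect square, so G is contained in A_5. The transitive groups of degree 5 contained in A_5 are: C_5 (5T1, order 5), D_5 (5T2, order 10), A_5 (5T4, order 60). By Dedekind's theorem, for a prime p not dividing disc(f) the degrees of the irreducible factors of f mod p form the cycle type of an element of G. Factoring f modulo the 23 such primes p <= 101 (skipping 2, 3, 5, which divide the discriminant), each new pattern first appears at: mod 7: f = (x^5 + 4x^3 + 4x + 4), pattern 5; mod 17: f = (x + 4)(x^2 + 14x + 1)(x^2 + 16x + 2), pattern 2+2+1. No other pattern occurs in this range, so the set of observed cycle types is {5, 2+2+1}. The candidates containing elements of all these cycle types are D_5 (5T2) of order 10, A_5 (5T4) of order 60; the others are excluded. The observed types are precisely the cycle types that occur in D_5 (5T2) (apart from the identity). Each of the other remaining candidates has further cycle types, and by the Chebotarev density theorem the matching factorization patterns would occur for a proportion of primes equal to their share of the group: A_5 (5T4) additionally contains elements of type 3+1+1 (20 of its 60 elements, about 33% of primes). None of the 23 primes tested shows any such pattern (for each of these groups the chance of that is below 10^-4), which rules them out. Hence G = D_5 (5T2), of order 10. The Galois group D_5 (5T2) has order 10, so the splitting field has degree 10 over Q.

10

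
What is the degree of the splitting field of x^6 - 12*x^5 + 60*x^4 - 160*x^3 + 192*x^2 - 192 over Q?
The degree of the splitting field over Q equals the order of the Galois group, so first determine the group. The polynomial f is an irreducible sextic over Q, so G = Gal(f/Q) is one of the 16 transitive subgroups 6T1, ..., 6T16 of S_6. The discriminant of f is 450868486864896 = 21233664^2, a perfect square, so G is contained in A_6. The transitive groups of degree 6 contained in A_6 are: A_4 (6T4, order 12), S_4 (6T7, order 24), (C_3 x C_3) : C_4 (6T10, order 36), PSL(2,5) (6T12, order 60), A_6 (6T15, order 360). By Dedekind's theorem, for a prime p not dividing disc(f) the degrees of the irreducible factors of f mod p form the cycle type of an element of G. Factoring f modulo the 33 such primes p <= 149 (skipping 2, 3, which divide the discriminant), each new pattern first appears at: mod 5: f = (x^3 + x^2 + x + 4)(x^3 + 2x^2 + 2x + 2), pattern 3+3; mod 17: f = (x + 2)(x + 11)(x^2 + 13x + 9)(x^2 + 13x + 15), pattern 2+2+1+1; mod 71: f = (x + 5)(x + 6)(x + 8)(x + 59)(x + 61)(x + 62), pattern 1+1+1+1+1+1. No other pattern occurs in this range, so the set of observed cycle types is {3+3, 2+2+1+1, 1+1+1+1+1+1}. The candidates containing elements of all these cycle types are A_4 (6T4) of order 12, S_4 (6T7) of order 24, (C_3 x C_3) : C_4 (6T10) of order 36, PSL(2,5) (6T12) of order 60, A_6 (6T15) of order 360; the others are excluded. The observed types are precisely the cycle types that occur in A_4 (6T4). Each of the other remaining candidates has further cycle types, and by the Chebotarev density theorem the matching factorization patterns would occur for a proportion of primes equal to their share of the group: S_4 (6T7) additionally contains elements of type 4+2 (6 of its 24 elements, about 25% of primes); (C_3 x C_3) : C_4 (6T10) additionally contains elements of type 4+2, 3+1+1+1 (22 of its 36 elements, about 61% of primes); PSL(2,5) (6T12) additionally contains elements of type 5+1 (24 of its 60 elements, about 40% of primes); A_6 (6T15) additionally contains elements of type 5+1, 4+2, 3+1+1+1 (274 of its 360 elements, about 76% of primes). None of the 33 primes tested shows any such pattern (for each of these groups the chance of that is below 10^-4), which rules them out. Hence G = A_4 (6T4), of order 12. The Galois group A_4 (6T4) has order 12, so the splitting field has degree 12 over Q.

12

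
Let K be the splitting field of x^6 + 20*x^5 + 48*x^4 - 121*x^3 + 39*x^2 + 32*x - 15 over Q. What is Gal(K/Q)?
6T12: PSL(2,5)

The polynomial f is an irreducible sextic over Q, so G = Gal(f/Q) is one of the 16 transitive subgroups 6T1, ..., 6T16 of S_6. The discriminant of f is 30991489 = 5567^2, a perfect square, so G is contained in A_6. The transitive groups of degree 6 contained in A_6 are: A_4 (6T4, order 12), S_4 (6T7, order 24), (C_3 x C_3) : C_4 (6T10, order 36), PSL(2,5) (6T12, order 60), A_6 (6T15, order 360). By Dedekind's theorem, for a prime p not dividing disc(f) the degrees of the irreducible factors of f mod p form the cycle type of an element of G. Factoring f modulo the 21 such primes p <= 79 (skipping 19, which divides the discriminant), each new pattern first appears at: mod 2: f = (x + 1)(x^5 + x^4 + x^3 + x + 1), pattern 5+1; mod 7: f = (x^3 + 3)(x^3 + 6x^2 + 6x + 2), pattern 3+3; mod 61: f = (x + 8)(x + 14)(x^2 + 3x + 37)(x^2 + 56x + 19), pattern 2+2+1+1. No other pattern occurs in this range, so the set of observed cycle types is {5+1, 3+3, 2+2+1+1}. The candidates containing elements of all these cycle types are PSL(2,5) (6T12) of order 60, A_6 (6T15) of order 360; the others are excluded. The observed types are precisely the cycle types that occur in PSL(2,5) (6T12) (apart from the identity). Each of the other remaining candidates has further cycle types, and by the Chebotarev density theorem the matching factorization patterns would occur for a proportion of primes equal to their share of the group: A_6 (6T15) additionally contains elements of type 4+2, 3+1+1+1 (130 of its 360 elements, about 36% of primes). None of the 21 primes tested shows any such pattern (for each of these groups the chance of that is below 10^-4), which rules them out. Hence G = PSL(2,5) (6T12), of order 60.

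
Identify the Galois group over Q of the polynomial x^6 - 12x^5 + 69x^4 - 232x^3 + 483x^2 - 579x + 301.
The polynomial f is an irreducible sextic over Q, so G = Gal(f/Q) is one of the 16 transitive subgroups 6T1, ..., 6T16 of S_6. The discriminant of f is -68755887963, which is not a perfect square, so G is not contained in A_6. The transitive groups of degree 6 not contained in A_6 are: C_6 (6T1, order 6), S_3 (6T2, order 6), D_6 (6T3, order 12), C_3 x S_3 (6T5, order 18), A_4 x C_2 (6T6, order 24), S_4 (6T8, order 24), S_3 x S_3 (6T9, order 36), S_4 x C_2 (6T11, order 48), (S_3 x S_3) : C_2 (6T13, order 72), PGL(2,5) (6T14, order 120), S_6 (6T16, order 720). By Dedekind's theorem, for a prime p not dividing disc(f) the degrees of the irreducible factors of f mod p form the cycle type of an element of G. Factoring f modulo the 33 such primes p <= 151 (skipping 3, 7, 89, which divide the discriminant), each new pattern first appears at: mod 2: f = (x^6 + x^4 + x^2 + x + 1), pattern 6; mod 13: f = (x + 1)(x + 2)(x + 4)(x^3 + 7x^2 + 6x + 10), pattern 3+1+1+1; mod 17: f = (x^2 + x + 6)(x^2 + 2x + 8)(x^2 + 2x + 13), pattern 2+2+2; mod 19: f = (x^3 + 13x^2 + x + 10)(x^3 + 13x^2 + 13x + 13), pattern 3+3; mod 73: f = (x + 22)(x + 34)(x + 41)(x + 52)(x + 65)(x + 66), pattern 1+1+1+1+1+1. No other pattern occurs in this range, so the set of observed cycle types is {6, 3+1+1+1, 2+2+2, 3+3, 1+1+1+1+1+1}. The candidates containing elements of all these cycle types are C_3 x S_3 (6T5) of order 18, S_3 x S_3 (6T9) of order 36, (S_3 x S_3) : C_2 (6T13) of order 72, S_6 (6T16) of order 720; the others are excluded. The observed types are precisely the cycle types that occur in C_3 x S_3 (6T5). Each of the other remaining candidates has further cycle types, and by the Chebotarev density theorem the matching factorization patterns would occur for a proportion of primes equal to their share of the group: S_3 x S_3 (6T9) additionally contains elements of type 2+2+1+1 (9 of its 36 elements, about 25% of primes); (S_3 x S_3) : C_2 (6T13) additionally contains elements of type 4+2, 3+2+1, 2+2+1+1, 2+1+1+1+1 (45 of its 72 elements, about 62% of primes); S_6 (6T16) additionally contains elements of type 5+1, 4+2, 4+1+1, 3+2+1, 2+2+1+1, 2+1+1+1+1 (504 of its 720 elements, about 70% of primes). None of the 33 primes tested shows any such pattern (for each of these groups the chance of that is below 10^-4), which rules them out. Hence G = C_3 x S_3 (6T5), of order 18.

C_3 x S_3, the group 6T5 of order 18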